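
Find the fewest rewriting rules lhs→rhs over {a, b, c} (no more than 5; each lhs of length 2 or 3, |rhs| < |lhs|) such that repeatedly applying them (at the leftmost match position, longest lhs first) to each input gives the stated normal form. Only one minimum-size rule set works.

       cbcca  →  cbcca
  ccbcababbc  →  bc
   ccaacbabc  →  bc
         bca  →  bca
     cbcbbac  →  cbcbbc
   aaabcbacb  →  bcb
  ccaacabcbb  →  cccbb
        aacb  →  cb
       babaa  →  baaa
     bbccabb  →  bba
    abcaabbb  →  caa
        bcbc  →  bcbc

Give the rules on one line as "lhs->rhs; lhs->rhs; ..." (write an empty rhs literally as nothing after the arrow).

  | cbcca
  | ccbcababbc => ccbaabbc => cbaabbc => baabbc => baabc => baac => bac => bc
  | ccaacbabc => ccacbabc => cccbabc => ccbabc => cbabc => babc => bac => bc
  | bca

ab->a; ac->c; cab->a; cba->ba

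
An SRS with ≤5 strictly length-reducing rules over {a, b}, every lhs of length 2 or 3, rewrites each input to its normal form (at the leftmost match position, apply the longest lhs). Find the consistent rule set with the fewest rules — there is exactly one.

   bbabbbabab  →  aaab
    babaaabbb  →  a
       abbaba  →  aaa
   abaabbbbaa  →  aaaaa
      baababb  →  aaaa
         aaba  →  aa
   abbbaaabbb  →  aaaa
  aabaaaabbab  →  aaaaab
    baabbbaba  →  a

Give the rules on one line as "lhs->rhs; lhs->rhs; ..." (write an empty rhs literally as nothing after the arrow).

ba->; baa->ab; bb->a; bbb->

  | bbabbbabab => aabbbabab => aaabab => aaab
  | babaaabbb => baaabbb => ababbb => abbb => a
  | abbaba => aaaba => aaa
  | abaabbbbaa => aabbbbbaa => aabbaa => aaaaa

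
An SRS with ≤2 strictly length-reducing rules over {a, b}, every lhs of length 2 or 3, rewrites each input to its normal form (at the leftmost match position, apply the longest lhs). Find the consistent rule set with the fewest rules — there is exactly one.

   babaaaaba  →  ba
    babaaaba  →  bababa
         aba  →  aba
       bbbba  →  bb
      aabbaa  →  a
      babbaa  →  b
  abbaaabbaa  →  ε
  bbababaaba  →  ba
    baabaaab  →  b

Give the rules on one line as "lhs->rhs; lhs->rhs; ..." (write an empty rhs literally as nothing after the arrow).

aa->; bba->

  | babaaaaba => babaaba => babba => ba
  | babaaaba => bababa
  | aba
  | bbbba => bb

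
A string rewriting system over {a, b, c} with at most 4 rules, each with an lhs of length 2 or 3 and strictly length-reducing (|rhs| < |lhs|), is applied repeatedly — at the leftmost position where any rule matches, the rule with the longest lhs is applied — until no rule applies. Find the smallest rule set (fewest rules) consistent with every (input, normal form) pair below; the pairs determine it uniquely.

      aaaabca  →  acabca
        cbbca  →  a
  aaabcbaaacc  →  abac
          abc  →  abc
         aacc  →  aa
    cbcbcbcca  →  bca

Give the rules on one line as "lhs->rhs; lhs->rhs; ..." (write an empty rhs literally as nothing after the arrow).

  | aaaabca => acabca
  | cbbca => cbca => cca => a
  | aaabcbaaacc => acbcbaaacc => accbaaacc => abaaacc => abaccc => abac
  | abc

aaa->ac; cb->c; cc->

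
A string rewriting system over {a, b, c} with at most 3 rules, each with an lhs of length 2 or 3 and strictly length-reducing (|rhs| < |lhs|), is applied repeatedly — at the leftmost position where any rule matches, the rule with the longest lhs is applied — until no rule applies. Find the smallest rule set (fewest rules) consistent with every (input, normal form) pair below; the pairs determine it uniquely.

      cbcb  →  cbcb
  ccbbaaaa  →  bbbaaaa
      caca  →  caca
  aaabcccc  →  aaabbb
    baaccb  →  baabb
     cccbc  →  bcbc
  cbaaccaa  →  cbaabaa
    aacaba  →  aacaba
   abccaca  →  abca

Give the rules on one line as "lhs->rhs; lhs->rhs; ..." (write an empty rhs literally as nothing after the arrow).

bac->c; cc->b

  | cbcb
  | ccbbaaaa => bbbaaaa
  | caca
  | aaabcccc => aaabbcc => aaabbb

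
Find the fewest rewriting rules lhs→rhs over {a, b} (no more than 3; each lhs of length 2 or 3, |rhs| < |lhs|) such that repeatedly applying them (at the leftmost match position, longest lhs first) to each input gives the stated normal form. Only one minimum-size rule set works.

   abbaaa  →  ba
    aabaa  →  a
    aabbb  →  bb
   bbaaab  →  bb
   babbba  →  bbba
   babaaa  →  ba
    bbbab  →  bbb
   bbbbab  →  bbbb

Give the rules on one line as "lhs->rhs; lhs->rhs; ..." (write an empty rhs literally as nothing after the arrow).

aa->a; ab->

  | abbaaa => baaa => baa => ba
  | aabaa => abaa => aa => a
  | aabbb => abbb => bb
  | bbaaab => bbaab => bbab => bb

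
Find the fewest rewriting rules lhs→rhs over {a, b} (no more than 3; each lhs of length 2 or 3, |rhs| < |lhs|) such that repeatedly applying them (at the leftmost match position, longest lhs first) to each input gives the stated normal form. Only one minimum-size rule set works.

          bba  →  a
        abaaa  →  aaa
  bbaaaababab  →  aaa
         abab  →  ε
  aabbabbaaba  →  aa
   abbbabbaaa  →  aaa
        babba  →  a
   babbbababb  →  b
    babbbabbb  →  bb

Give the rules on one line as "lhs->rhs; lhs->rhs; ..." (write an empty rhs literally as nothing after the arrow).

ab->; ba->a

  | bba => ba => a
  | abaaa => aaa
  | bbaaaababab => baaaababab => aaaababab => aaaabab => aaaab => aaa
  | abab => ab => ε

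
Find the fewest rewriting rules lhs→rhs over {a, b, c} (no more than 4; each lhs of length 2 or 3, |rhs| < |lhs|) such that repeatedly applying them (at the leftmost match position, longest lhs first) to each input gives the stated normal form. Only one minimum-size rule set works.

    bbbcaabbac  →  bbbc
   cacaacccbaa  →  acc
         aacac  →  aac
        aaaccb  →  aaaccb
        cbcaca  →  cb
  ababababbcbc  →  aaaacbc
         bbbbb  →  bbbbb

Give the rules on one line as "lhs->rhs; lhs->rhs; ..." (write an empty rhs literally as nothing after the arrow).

  | bbbcaabbac => bbbabbac => bbbbac => bbbc
  | cacaacccbaa => caacccbaa => acccbaa => accca => acc
  | aacac => aac
  | aaaccb

ab->a; ba->; ca->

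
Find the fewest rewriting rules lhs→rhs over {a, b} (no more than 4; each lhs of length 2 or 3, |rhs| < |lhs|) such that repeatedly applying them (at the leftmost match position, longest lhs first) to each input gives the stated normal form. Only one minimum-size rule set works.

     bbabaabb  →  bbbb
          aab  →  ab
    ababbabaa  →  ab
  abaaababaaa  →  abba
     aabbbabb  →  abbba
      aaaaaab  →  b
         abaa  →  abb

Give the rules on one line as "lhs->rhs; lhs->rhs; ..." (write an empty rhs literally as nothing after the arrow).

aa->b; aaa->; aab->ab; bab->ba

  | bbabaabb => bbaaabb => bbbb
  | aab => ab
  | ababbabaa => abababaa => abaabaa => ababaa => abaaa => ab
  | abaaababaaa => abbabaaa => abbaaaa => abba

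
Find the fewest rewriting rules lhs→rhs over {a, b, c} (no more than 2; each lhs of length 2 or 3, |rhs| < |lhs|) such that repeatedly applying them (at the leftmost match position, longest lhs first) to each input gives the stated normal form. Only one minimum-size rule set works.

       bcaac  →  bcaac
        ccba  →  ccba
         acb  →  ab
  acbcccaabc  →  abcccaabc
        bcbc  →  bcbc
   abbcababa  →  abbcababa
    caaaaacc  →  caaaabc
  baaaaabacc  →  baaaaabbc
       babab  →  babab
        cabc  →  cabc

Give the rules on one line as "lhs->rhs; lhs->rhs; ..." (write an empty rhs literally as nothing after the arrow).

  | bcaac
  | ccba
  | acb => ab
  | acbcccaabc => abcccaabc

acb->ab; acc->bc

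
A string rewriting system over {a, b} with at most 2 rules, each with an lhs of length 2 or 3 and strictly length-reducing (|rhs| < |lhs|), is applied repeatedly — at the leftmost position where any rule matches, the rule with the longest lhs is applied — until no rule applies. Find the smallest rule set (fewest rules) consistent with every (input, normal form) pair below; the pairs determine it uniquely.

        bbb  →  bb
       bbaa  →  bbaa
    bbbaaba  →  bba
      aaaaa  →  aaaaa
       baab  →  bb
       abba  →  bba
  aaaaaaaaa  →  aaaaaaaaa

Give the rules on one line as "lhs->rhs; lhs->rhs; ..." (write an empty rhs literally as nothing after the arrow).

  | bbb => bb
  | bbaa
  | bbbaaba => bbaaba => bbaba => bbba => bba
  | aaaaa

ab->b; bbb->bb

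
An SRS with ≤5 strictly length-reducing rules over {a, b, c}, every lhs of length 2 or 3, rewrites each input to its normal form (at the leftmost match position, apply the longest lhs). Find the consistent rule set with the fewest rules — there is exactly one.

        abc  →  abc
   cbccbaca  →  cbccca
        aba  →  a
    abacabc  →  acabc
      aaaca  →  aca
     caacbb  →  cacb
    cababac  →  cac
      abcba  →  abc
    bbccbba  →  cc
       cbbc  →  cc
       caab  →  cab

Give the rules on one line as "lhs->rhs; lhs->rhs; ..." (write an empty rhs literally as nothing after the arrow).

aa->a; ba->; bb->b; bbc->c

  | abc
  | cbccbaca => cbccca
  | aba => a
  | abacabc => acabc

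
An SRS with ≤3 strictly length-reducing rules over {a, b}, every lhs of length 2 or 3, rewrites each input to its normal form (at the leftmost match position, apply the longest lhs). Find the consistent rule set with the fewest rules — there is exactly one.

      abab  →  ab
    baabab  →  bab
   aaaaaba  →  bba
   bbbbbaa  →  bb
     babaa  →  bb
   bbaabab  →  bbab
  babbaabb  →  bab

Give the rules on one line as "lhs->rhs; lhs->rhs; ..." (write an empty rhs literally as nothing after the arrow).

aa->b; aba->a; bbb->b

  | abab => ab
  | baabab => bbbab => bab
  | aaaaaba => baaaba => bbaba => bba
  | bbbbbaa => bbbaa => baa => bb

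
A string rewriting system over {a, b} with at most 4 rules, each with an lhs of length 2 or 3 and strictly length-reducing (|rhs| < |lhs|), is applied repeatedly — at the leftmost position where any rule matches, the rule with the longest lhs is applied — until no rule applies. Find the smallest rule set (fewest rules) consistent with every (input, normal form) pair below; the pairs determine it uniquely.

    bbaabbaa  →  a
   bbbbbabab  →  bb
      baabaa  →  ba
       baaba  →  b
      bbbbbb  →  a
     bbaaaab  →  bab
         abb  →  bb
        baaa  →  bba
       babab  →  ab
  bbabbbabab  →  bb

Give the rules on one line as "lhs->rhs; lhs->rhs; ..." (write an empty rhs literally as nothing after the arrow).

aa->b; aba->bb; abb->bb; bbb->a

  | bbaabbaa => bbbbbaa => abbaa => bbaa => bbb => a
  | bbbbbabab => abbabab => bbabab => bbbbb => abb => bb
  | baabaa => bbbaa => aaa => ba
  | baaba => bbba => aa => b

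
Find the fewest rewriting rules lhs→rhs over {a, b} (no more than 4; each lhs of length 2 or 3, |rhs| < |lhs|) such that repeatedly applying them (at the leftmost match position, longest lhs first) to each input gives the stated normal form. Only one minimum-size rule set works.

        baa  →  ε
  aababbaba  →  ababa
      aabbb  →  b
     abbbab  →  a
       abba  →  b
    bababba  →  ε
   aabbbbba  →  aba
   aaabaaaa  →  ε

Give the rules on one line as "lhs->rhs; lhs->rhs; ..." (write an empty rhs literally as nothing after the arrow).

  | baa => ε
  | aababbaba => bbabbaba => aabbaba => bbbaba => ababa
  | aabbb => bbbb => abb => aa => b
  | abbbab => aabab => bbab => aab => bb => a

aa->b; aaa->b; baa->; bb->a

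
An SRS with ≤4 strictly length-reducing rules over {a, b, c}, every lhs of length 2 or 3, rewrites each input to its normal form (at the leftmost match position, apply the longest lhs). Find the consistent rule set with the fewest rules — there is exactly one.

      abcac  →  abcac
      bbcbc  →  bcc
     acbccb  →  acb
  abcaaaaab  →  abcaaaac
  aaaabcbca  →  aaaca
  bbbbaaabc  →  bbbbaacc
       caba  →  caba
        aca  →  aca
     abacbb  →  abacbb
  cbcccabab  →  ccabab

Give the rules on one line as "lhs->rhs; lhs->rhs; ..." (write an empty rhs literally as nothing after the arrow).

aab->ac; bcb->c; cbc->

  | abcac
  | bbcbc => bcc
  | acbccb => acb
  | abcaaaaab => abcaaaac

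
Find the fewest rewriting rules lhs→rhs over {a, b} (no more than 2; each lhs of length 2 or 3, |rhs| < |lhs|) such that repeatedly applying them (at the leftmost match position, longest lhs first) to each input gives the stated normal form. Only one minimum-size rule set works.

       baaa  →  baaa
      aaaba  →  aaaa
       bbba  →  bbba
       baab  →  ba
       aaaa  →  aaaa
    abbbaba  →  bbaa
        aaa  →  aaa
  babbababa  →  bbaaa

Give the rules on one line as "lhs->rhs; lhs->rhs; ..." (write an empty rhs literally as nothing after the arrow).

ab->; aba->aa

  | baaa
  | aaaba => aaaa
  | bbba
  | baab => ba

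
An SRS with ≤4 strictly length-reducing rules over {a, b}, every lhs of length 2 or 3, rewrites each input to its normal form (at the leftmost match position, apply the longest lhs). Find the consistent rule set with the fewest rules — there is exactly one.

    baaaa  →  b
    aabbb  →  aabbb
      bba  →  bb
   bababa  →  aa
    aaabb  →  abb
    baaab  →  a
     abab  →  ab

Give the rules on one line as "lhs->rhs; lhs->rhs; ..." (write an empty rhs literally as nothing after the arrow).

aaa->a; aba->a; ba->b; bab->a

  | baaaa => baaa => baa => ba => b
  | aabbb
  | bba => bb
  | bababa => aaba => aa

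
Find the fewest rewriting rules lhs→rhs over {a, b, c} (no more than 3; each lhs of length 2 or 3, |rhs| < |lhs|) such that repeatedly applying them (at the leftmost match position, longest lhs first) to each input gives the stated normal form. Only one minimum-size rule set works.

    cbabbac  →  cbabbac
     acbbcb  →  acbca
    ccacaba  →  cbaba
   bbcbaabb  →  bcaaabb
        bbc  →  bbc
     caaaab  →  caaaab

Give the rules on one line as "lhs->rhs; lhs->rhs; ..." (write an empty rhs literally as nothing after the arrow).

  | cbabbac
  | acbbcb => acbca
  | ccacaba => cbaba
  | bbcbaabb => bcaaabb

bcb->ca; cac->b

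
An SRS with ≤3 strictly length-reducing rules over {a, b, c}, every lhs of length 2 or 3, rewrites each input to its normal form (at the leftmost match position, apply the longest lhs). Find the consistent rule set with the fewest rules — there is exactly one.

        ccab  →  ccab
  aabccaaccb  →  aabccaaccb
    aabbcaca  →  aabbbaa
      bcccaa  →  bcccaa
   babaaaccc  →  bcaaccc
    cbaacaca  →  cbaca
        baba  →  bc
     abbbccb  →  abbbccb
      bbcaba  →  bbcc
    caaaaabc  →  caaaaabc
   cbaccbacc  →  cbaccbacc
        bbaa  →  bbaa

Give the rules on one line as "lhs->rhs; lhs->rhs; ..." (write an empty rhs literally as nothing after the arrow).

  | ccab
  | aabccaaccb
  | aabbcaca => aabbbaa
  | bcccaa

aba->c; cac->ba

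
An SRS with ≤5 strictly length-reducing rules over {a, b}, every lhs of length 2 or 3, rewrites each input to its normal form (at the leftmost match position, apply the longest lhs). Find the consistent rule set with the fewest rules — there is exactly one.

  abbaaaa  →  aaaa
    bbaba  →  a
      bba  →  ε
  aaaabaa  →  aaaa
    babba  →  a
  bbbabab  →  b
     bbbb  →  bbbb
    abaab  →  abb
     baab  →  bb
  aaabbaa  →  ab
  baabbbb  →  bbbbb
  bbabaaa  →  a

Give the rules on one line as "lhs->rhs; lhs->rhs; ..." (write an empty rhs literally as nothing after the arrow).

aab->; ba->a; baa->b; bba->

  | abbaaaa => aaaa
  | bbaba => ba => a
  | bba => ε
  | aaaabaa => aaaa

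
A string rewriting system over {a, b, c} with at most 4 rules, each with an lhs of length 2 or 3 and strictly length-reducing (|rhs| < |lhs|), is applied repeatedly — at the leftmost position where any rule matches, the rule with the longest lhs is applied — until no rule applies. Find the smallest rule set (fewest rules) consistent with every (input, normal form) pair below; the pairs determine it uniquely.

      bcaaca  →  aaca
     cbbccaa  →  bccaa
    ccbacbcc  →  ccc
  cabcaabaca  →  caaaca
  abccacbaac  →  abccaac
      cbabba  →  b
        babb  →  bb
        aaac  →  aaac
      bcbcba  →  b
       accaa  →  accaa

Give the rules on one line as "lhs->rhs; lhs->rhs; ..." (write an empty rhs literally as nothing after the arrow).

  | bcaaca => aaca
  | cbbccaa => bccaa
  | ccbacbcc => ccbcc => ccc
  | cabcaabaca => caaabaca => caaaca

ba->; bca->a; cb->; cba->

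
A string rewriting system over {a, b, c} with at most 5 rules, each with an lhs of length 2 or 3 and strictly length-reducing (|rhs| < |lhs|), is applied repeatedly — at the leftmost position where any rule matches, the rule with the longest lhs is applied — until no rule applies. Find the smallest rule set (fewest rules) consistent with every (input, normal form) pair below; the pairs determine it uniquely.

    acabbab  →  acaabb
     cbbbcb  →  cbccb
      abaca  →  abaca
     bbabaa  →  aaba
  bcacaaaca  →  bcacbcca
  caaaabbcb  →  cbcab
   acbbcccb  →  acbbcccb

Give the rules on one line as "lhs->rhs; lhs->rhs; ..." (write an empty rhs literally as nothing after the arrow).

  | acabbab => acaabb
  | cbbbcb => cbccb
  | abaca
  | bbabaa => abbaa => aaba

aaa->bc; bba->ab; bbb->bc; bcb->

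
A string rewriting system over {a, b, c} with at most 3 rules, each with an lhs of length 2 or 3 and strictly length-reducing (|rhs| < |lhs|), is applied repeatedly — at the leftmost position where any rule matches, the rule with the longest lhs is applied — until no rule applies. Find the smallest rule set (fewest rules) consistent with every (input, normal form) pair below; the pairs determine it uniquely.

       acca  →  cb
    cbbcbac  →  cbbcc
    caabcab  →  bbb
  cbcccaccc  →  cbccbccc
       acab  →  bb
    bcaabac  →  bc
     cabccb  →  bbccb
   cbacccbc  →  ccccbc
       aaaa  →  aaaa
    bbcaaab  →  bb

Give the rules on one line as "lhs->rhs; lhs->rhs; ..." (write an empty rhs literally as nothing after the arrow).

ac->c; ba->; ca->b

  | acca => cca => cb
  | cbbcbac => cbbcc
  | caabcab => babcab => bcab => bbb
  | cbcccaccc => cbccbccc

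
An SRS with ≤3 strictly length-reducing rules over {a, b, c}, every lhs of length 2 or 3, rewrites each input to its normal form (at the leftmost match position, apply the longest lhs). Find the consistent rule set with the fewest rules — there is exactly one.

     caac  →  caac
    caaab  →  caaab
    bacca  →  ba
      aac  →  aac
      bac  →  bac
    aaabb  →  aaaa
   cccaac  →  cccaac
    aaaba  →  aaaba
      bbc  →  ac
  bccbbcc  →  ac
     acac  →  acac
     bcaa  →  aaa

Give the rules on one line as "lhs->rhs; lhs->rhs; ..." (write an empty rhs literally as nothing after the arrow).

  | caac
  | caaab
  | bacca => ba
  | aac

acc->; bb->a; bc->a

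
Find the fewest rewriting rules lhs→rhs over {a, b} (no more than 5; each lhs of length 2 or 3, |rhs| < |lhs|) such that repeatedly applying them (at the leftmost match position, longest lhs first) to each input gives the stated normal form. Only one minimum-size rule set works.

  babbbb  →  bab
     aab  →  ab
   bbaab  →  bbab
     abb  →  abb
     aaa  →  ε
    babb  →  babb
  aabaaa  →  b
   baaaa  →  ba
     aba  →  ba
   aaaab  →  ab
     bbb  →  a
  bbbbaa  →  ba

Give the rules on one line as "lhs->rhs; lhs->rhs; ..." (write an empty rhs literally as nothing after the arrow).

  | babbbb => baab => bab
  | aab => ab
  | bbaab => bbab
  | abb

aa->a; aaa->; aba->ba; bbb->a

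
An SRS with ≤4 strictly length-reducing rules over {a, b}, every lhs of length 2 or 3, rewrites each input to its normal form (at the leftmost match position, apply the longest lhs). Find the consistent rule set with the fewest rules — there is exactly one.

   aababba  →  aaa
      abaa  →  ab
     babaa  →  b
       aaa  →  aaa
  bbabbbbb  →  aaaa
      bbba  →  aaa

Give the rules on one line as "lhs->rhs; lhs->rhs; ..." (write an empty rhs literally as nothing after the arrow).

  | aababba => aabba => aaba => aaa
  | abaa => ab
  | babaa => baa => b
  | aaa

ba->a; baa->b; bab->b; bbb->aa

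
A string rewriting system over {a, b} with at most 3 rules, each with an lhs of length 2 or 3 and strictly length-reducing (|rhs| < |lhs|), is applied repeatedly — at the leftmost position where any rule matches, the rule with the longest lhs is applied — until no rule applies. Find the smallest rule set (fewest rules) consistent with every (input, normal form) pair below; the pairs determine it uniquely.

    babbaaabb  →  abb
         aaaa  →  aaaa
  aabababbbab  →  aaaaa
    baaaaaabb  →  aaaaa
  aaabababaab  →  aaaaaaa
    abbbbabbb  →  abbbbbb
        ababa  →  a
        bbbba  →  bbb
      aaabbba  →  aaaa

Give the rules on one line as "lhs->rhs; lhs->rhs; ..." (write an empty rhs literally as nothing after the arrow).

aab->aa; ba->

  | babbaaabb => bbaaabb => baabb => abb
  | aaaa
  | aabababbbab => aaababbbab => aaaabbbab => aaaabbab => aaaabab => aaaaab => aaaaa
  | baaaaaabb => aaaaabb => aaaaab => aaaaa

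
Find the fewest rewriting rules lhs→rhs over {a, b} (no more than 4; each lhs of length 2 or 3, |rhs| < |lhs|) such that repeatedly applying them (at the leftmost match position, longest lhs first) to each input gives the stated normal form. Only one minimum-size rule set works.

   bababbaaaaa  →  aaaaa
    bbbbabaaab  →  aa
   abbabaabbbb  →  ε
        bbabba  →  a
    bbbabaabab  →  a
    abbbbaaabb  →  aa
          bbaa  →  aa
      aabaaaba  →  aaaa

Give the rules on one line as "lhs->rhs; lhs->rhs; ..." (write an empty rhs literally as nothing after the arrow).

ab->; abb->; ba->a

  | bababbaaaaa => ababbaaaaa => abbaaaaa => aaaaa
  | bbbbabaaab => bbbabaaab => bbabaaab => babaaab => abaaab => aaab => aa
  | abbabaabbbb => abaabbbb => aabbbb => abb => ε
  | bbabba => babba => abba => a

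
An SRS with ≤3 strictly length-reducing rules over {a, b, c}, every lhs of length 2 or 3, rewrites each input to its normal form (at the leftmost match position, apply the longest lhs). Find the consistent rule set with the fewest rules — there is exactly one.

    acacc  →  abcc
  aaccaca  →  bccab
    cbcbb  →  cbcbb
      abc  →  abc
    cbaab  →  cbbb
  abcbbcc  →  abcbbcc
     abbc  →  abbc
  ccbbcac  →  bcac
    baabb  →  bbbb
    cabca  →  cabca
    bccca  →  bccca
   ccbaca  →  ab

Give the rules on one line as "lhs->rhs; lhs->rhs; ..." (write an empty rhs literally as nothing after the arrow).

  | acacc => abcc
  | aaccaca => bccaca => bccab
  | cbcbb
  | abc

aa->b; aca->ab; ccb->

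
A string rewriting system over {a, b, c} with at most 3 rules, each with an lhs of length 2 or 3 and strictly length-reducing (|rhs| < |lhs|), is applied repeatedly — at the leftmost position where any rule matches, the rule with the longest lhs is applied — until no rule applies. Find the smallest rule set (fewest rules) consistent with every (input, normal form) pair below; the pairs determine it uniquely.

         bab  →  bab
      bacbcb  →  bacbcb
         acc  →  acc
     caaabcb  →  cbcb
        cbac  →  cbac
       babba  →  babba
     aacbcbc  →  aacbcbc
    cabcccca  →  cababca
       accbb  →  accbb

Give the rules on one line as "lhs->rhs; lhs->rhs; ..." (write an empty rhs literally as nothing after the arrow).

  | bab
  | bacbcb
  | acc
  | caaabcb => cbcb

aaa->; ccc->ab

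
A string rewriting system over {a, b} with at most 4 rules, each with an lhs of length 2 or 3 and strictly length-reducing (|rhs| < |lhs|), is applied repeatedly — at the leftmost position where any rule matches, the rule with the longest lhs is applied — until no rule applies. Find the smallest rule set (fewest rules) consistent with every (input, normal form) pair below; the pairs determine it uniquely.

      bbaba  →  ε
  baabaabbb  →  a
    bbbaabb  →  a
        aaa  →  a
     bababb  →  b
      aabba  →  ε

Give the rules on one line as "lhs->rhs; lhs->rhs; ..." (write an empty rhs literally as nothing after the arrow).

  | bbaba => baba => ba => ε
  | baabaabbb => abaabbb => aaabbb => abbb => abb => ab => a
  | bbbaabb => bbaabb => baabb => abb => ab => a
  | aaa => a

aa->; ab->a; ba->; bb->b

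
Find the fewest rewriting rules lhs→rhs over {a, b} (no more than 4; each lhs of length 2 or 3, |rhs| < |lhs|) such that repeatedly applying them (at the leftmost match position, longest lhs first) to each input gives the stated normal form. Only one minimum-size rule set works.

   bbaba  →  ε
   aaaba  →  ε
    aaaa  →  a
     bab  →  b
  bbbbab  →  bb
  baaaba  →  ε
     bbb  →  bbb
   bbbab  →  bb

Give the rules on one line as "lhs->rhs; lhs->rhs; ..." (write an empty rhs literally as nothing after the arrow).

aa->b; ab->; ba->; bba->ab

  | bbaba => abba => ba => ε
  | aaaba => baba => ba => ε
  | aaaa => baa => a
  | bab => b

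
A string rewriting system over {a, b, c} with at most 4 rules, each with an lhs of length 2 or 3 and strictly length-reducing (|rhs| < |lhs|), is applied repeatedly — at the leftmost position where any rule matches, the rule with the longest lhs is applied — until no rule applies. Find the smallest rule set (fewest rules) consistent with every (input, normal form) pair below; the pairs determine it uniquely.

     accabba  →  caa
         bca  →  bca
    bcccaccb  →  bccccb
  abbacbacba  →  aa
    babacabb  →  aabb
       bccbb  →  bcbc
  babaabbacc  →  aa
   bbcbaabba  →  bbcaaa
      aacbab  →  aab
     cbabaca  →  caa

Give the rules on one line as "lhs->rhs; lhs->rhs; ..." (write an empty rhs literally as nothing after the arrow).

  | accabba => cabba => caba => caa
  | bca
  | bcccaccb => bccccb
  | abbacbacba => abacbacba => aacbacba => abacba => aacba => aba => aa

ac->; ba->a; cbb->bc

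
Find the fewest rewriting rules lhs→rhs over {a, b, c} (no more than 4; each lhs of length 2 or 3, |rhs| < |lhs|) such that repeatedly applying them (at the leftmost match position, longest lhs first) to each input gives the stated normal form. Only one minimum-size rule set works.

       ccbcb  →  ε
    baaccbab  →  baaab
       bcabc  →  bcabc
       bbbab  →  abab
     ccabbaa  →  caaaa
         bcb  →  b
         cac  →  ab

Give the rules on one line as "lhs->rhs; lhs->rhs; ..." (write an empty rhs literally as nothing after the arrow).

bb->a; cac->ab; cb->; cc->c

  | ccbcb => cbcb => cb => ε
  | baaccbab => baacbab => baaab
  | bcabc
  | bbbab => abab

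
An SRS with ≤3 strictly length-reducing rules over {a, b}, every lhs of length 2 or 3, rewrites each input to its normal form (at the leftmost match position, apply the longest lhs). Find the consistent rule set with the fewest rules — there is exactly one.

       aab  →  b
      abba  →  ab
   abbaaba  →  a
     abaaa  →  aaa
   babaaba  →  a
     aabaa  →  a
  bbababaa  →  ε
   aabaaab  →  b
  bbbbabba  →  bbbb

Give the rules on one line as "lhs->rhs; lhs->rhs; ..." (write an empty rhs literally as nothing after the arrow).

  | aab => b
  | abba => ab
  | abbaaba => ababa => aba => a
  | abaaa => aaa

aab->b; ba->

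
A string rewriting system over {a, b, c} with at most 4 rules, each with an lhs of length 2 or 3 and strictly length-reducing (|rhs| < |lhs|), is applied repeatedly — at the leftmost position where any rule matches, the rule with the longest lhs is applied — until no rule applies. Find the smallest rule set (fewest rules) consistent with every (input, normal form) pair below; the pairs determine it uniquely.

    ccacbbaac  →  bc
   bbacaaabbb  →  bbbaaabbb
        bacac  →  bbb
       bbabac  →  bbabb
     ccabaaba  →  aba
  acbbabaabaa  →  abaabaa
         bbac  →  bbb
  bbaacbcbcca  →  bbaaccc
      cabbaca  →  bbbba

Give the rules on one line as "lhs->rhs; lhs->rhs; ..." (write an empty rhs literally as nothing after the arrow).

bac->bb; ca->b; cb->c; cba->

  | ccacbbaac => cbcbbaac => ccbbaac => ccbaac => cac => bc
  | bbacaaabbb => bbbaaabbb
  | bacac => bbac => bbb
  | bbabac => bbabb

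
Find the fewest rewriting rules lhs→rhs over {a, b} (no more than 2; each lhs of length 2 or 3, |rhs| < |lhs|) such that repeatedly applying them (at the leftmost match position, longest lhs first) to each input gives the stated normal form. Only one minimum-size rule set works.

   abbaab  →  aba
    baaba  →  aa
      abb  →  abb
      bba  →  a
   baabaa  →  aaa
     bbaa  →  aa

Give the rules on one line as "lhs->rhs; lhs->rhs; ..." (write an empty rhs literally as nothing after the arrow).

  | abbaab => aaab => aba
  | baaba => bbaa => aa
  | abb
  | bba => a

aab->ba; bba->a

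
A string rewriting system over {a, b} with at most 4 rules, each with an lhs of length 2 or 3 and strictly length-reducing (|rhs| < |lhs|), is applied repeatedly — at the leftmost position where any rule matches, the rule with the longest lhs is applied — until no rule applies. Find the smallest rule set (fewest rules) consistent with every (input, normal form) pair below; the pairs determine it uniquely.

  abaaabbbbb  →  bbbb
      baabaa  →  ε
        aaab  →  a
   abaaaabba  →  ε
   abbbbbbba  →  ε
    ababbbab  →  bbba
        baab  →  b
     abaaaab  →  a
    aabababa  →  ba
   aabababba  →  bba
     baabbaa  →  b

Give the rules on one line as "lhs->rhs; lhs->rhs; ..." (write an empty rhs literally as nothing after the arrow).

aab->; ab->a; aba->; baa->

  | abaaabbbbb => aabbbbb => bbbb
  | baabaa => baa => ε
  | aaab => a
  | abaaaabba => aaabba => aba => ε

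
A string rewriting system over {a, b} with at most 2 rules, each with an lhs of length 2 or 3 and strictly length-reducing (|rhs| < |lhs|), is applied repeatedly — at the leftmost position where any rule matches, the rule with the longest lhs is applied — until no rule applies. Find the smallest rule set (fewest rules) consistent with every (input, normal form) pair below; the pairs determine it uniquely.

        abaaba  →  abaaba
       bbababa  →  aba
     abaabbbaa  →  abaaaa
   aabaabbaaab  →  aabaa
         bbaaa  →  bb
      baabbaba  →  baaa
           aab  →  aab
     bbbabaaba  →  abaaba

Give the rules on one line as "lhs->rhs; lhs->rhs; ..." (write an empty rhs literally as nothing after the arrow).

bba->bb; bbb->

  | abaaba
  | bbababa => bbbaba => aba
  | abaabbbaa => abaaaa
  | aabaabbaaab => aabaabbaab => aabaabbab => aabaabbb => aabaa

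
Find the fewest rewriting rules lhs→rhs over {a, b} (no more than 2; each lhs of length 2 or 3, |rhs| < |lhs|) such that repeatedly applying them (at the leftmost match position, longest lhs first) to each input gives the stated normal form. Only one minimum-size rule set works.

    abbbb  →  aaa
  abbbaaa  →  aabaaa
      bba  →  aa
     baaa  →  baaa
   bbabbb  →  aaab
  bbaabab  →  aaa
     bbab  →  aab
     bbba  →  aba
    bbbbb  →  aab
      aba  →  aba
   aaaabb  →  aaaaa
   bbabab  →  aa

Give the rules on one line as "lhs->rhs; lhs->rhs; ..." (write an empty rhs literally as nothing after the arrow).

bab->; bb->a

  | abbbb => aabb => aaa
  | abbbaaa => aabaaa
  | bba => aa
  | baaa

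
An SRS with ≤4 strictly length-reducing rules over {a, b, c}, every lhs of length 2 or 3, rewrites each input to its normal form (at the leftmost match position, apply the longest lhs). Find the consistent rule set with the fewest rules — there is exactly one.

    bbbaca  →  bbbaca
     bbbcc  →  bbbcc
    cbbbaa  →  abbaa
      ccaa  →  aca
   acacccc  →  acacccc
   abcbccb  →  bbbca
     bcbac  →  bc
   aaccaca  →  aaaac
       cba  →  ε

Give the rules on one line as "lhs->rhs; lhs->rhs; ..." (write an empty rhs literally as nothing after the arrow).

abc->bb; cb->a; cba->; cca->ac

  | bbbaca
  | bbbcc
  | cbbbaa => abbaa
  | ccaa => aca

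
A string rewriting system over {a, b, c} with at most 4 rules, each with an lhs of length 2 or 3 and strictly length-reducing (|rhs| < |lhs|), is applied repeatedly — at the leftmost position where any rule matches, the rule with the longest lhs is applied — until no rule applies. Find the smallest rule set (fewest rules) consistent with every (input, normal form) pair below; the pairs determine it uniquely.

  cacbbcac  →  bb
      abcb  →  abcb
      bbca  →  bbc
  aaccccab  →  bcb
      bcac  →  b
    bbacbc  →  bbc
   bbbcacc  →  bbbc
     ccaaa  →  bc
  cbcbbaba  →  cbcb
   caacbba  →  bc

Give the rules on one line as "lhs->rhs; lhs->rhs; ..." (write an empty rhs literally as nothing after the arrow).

aaa->bc; ba->c; ca->c; cc->

  | cacbbcac => ccbbcac => bbcac => bbcc => bb
  | abcb
  | bbca => bbc
  | aaccccab => aaccab => aaab => bcb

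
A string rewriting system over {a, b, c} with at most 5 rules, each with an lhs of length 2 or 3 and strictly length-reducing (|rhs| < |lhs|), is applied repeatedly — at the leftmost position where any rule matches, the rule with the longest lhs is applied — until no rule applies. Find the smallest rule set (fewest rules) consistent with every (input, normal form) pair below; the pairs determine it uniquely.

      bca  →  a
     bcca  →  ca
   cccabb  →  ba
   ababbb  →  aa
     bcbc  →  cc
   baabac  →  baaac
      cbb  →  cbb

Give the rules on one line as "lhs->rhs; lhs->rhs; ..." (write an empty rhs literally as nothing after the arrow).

ab->a; bc->; bcb->c; ccc->b

  | bca => a
  | bcca => ca
  | cccabb => babb => bab => ba
  | ababbb => aabbb => aabb => aab => aa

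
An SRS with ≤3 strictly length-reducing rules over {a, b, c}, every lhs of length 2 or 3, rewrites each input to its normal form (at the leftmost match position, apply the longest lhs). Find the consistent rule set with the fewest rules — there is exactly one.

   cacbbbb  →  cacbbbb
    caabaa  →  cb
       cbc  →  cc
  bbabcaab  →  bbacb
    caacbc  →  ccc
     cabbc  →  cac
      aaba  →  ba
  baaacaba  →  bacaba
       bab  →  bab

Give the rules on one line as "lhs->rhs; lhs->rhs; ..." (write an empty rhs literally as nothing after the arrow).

  | cacbbbb
  | caabaa => cbaa => cb
  | cbc => cc
  | bbabcaab => bbacaab => bbacb

aa->; bc->c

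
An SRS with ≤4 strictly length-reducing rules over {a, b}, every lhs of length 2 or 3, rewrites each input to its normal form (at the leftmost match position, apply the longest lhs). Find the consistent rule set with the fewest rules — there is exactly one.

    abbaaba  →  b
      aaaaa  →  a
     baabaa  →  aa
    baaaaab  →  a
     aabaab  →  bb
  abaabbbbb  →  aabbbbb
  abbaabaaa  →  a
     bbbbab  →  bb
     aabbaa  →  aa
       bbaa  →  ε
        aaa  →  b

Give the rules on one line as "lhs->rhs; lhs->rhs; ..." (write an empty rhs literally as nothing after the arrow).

  | abbaaba => ababa => aaa => b
  | aaaaa => baa => a
  | baabaa => abaa => aa
  | baaaaab => aaaab => bab => a

aaa->b; ba->; bab->a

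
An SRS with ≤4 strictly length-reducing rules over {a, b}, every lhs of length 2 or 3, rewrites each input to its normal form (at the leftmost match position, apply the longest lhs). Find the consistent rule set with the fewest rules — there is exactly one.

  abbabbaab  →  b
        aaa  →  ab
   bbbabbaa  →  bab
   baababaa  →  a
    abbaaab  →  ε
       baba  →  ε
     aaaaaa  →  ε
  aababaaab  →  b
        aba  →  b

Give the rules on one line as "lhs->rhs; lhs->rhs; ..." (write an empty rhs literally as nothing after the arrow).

aa->b; aaa->ab; aba->b; bb->

  | abbabbaab => aabbaab => bbbaab => baab => bbb => b
  | aaa => ab
  | bbbabbaa => babbaa => baaa => bab
  | baababaa => bbbabaa => babaa => bba => a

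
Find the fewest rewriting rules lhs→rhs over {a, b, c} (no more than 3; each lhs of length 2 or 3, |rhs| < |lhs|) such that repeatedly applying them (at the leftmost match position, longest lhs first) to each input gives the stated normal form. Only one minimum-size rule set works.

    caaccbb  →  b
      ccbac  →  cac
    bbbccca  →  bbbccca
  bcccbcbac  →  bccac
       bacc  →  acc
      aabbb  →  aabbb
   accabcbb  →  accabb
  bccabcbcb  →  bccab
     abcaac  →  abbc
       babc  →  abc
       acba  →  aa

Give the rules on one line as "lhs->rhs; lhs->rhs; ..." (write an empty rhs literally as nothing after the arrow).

  | caaccbb => bccbb => bcb => b
  | ccbac => cac
  | bbbccca
  | bcccbcbac => bcccbac => bccac

ba->a; caa->b; cb->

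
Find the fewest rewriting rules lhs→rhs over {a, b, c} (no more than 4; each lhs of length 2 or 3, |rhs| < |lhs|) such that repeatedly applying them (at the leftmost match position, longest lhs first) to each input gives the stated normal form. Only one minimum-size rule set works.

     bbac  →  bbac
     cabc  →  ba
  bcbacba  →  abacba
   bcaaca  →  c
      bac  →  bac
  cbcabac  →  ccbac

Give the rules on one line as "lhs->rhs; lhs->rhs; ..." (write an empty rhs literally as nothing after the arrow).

bc->a; bca->c; ca->b

  | bbac
  | cabc => bbc => ba
  | bcbacba => abacba
  | bcaaca => caca => bca => c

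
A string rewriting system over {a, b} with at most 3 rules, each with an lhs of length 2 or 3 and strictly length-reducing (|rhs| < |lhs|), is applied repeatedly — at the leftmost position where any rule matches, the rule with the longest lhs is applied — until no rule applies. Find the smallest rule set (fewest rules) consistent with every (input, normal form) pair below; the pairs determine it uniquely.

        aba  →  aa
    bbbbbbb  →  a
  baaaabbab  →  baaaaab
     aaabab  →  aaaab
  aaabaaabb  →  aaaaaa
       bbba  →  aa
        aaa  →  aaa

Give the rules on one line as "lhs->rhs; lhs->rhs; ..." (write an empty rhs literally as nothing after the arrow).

aba->aa; abb->a; bbb->a

  | aba => aa
  | bbbbbbb => abbbb => abb => a
  | baaaabbab => baaaaab
  | aaabab => aaaab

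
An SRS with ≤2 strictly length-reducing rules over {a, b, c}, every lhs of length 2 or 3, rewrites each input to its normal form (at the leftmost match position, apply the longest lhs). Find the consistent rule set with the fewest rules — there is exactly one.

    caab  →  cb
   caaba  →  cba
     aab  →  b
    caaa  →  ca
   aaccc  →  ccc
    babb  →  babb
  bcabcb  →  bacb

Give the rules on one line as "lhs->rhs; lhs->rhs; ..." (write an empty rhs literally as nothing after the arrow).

aa->; cab->a

  | caab => cb
  | caaba => cba
  | aab => b
  | caaa => ca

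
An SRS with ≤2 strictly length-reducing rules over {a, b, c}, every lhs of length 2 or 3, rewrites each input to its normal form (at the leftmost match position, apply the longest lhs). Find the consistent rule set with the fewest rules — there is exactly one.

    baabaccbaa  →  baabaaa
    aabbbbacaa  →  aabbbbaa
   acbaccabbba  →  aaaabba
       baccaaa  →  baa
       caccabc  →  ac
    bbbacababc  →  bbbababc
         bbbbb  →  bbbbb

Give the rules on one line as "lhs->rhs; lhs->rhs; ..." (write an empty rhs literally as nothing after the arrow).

  | baabaccbaa => baabacaaa => baabaaa
  | aabbbbacaa => aabbbbaa
  | acbaccabbba => aaaccabbba => aaacbbba => aaaabba
  | baccaaa => bacaa => baa

ca->; cb->a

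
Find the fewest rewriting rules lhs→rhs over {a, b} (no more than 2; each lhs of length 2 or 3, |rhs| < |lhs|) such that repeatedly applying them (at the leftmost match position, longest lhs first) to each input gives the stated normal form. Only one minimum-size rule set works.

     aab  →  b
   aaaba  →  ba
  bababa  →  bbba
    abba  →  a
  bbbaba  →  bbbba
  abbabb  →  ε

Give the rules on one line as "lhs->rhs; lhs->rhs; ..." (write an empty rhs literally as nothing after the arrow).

  | aab => ab => b
  | aaaba => aaba => aba => ba
  | bababa => bbaba => bbba
  | abba => a

ab->b; abb->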